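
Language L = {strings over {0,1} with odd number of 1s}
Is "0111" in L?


count('1') = 3; 3 mod 2 = 1

Yes, "0111" is in L


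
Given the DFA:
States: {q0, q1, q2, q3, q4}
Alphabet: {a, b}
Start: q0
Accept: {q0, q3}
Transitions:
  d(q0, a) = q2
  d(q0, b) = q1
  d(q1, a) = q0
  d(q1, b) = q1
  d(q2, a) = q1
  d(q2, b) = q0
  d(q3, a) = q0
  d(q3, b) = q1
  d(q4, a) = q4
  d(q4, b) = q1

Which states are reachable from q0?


BFS from q0:
  layer 0: {q0}
  layer 1: {q1, q2}

{q0, q1, q2}


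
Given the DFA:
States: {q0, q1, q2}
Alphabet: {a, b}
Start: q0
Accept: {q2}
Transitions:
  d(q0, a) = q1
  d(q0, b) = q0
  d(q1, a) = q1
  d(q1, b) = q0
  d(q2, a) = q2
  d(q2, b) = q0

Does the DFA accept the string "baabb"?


Trace: q0 -> q0 -> q1 -> q1 -> q0 -> q0
Final state: q0
Accept states: {q2}

No, rejected (final state q0 is not an accept state)


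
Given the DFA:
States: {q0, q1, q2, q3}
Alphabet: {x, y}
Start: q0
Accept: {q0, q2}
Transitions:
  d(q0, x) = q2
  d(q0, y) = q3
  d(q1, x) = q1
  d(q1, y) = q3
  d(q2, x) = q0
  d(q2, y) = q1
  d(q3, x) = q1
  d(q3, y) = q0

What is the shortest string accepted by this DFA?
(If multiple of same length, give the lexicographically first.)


BFS by string length (lex-first path to each state shown):
  len 0: q0<-""
Found accept state at length 0.

"" (empty string)


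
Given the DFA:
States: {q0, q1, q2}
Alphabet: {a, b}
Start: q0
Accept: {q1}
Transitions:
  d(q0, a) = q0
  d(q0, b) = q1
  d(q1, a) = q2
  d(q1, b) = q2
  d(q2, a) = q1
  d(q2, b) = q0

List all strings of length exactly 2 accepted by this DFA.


All strings of length 2: 4 total
Accepted: 1

"ab"


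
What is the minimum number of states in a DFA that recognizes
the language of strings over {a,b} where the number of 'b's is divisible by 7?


States track (count of 'b') mod 7.
Need 7 states: one per remainder 0..6; accept = remainder 0.

7


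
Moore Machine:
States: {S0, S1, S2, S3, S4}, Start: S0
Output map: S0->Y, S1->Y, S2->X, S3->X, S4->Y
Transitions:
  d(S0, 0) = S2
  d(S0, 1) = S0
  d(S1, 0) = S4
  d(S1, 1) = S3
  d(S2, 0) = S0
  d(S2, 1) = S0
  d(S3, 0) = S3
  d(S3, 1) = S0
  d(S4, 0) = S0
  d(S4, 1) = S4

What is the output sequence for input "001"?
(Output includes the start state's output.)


Start: S0 (output Y)
  --0--> S2 (output X)
  --0--> S0 (output Y)
  --1--> S0 (output Y)

"YXYY"


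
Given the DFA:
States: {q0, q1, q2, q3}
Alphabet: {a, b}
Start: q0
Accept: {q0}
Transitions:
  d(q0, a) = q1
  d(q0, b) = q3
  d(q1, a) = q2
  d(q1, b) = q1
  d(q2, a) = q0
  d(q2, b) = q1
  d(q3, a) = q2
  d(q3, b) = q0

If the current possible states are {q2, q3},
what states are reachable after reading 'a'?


Apply transition on 'a' from each current state:
  d(q2, a) = q0
  d(q3, a) = q2

{q0, q2}


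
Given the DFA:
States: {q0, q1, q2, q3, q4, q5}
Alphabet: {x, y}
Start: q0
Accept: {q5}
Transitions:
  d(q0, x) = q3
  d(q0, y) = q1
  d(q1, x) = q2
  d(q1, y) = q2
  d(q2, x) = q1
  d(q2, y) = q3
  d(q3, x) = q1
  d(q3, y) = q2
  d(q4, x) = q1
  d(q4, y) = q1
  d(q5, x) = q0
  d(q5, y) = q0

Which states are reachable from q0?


BFS from q0:
  layer 0: {q0}
  layer 1: {q1, q3}
  layer 2: {q2}

{q0, q1, q2, q3}


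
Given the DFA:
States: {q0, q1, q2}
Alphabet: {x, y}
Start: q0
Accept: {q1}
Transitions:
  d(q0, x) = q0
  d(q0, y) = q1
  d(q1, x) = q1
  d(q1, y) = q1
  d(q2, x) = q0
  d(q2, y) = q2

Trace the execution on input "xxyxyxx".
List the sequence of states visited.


Input: xxyxyxx
d(q0, x) = q0
d(q0, x) = q0
d(q0, y) = q1
d(q1, x) = q1
d(q1, y) = q1
d(q1, x) = q1
d(q1, x) = q1


q0 -> q0 -> q0 -> q1 -> q1 -> q1 -> q1 -> q1


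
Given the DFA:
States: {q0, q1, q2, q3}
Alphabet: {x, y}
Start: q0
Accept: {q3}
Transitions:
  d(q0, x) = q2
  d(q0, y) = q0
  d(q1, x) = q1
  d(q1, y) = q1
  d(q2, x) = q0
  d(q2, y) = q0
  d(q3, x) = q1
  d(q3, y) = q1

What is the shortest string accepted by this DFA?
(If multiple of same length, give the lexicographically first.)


BFS by string length (lex-first path to each state shown):
  len 0: q0<-""
  len 1: q0<-"y", q2<-"x"
  len 2: q0<-"xx", q2<-"yx"
  len 3: q0<-"xxy", q2<-"xxx"
  len 4: q0<-"xxxx", q2<-"xxyx"
  len 5: q0<-"xxxxy", q2<-"xxxxx"
  len 6: q0<-"xxxxxx", q2<-"xxxxyx"
  len 7: q0<-"xxxxxxy", q2<-"xxxxxxx"
  len 8: q0<-"xxxxxxxx", q2<-"xxxxxxyx"

No string accepted (empty language)


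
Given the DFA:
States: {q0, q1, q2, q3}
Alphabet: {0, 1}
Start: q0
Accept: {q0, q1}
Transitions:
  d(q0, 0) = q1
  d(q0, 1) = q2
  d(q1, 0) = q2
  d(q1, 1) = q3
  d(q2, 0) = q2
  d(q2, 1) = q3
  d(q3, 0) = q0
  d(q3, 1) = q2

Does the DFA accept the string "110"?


Trace: q0 -> q2 -> q3 -> q0
Final state: q0
Accept states: {q0, q1}

Yes, accepted (final state q0 is an accept state)


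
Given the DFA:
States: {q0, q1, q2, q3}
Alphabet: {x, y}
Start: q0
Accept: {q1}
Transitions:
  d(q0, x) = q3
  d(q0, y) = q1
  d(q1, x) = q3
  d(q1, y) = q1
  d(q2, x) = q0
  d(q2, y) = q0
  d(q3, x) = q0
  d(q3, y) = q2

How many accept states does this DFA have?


Accept states listed: {q1}
Counting: q1(1)

1


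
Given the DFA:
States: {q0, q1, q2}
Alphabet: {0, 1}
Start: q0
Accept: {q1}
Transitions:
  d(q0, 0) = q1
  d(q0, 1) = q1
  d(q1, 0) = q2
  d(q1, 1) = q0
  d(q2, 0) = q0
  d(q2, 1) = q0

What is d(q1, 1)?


Looking up transition d(q1, 1)

q0


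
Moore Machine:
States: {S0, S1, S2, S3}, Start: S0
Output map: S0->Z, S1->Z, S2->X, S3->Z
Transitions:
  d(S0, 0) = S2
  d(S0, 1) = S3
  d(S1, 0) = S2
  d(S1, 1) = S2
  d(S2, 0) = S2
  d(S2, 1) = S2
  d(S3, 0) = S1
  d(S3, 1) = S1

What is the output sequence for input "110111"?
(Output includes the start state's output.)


Start: S0 (output Z)
  --1--> S3 (output Z)
  --1--> S1 (output Z)
  --0--> S2 (output X)
  --1--> S2 (output X)
  --1--> S2 (output X)
  --1--> S2 (output X)

"ZZZXXXX"


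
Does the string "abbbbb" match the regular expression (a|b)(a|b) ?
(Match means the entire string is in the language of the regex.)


|string| = 6; first = 'a'; last = 'b'

No, "abbbbb" does not match (a|b)(a|b)


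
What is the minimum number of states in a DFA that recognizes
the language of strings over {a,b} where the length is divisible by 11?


States track (length) mod 11.
Need 11 states: one per remainder 0..10; accept = remainder 0.

11


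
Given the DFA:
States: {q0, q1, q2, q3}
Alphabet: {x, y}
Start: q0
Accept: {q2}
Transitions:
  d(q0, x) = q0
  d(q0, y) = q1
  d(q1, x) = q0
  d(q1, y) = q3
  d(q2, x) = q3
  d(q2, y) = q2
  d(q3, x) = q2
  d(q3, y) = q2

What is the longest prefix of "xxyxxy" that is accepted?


Run the DFA, marking each prefix where the state is accepting:
  "" -> q0 [reject]
  "x" -> q0 [reject]
  "xx" -> q0 [reject]
  "xxy" -> q1 [reject]
  "xxyx" -> q0 [reject]
  "xxyxx" -> q0 [reject]
  "xxyxxy" -> q1 [reject]

No prefix is accepted


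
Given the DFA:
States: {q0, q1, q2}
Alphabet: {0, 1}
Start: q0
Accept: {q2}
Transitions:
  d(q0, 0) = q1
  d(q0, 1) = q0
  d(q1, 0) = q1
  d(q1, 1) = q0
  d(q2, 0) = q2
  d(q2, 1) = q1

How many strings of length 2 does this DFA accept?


Enumerating all length-2 strings:
  "00" -> q1 [reject]
  "01" -> q0 [reject]
  "10" -> q1 [reject]
  "11" -> q0 [reject]

0 out of 4


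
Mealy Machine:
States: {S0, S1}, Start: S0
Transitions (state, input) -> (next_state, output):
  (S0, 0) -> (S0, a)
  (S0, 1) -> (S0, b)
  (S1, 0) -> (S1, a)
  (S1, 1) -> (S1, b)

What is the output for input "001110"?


Step-by-step:
  (S0, 0) -> (S0, a)
  (S0, 0) -> (S0, a)
  (S0, 1) -> (S0, b)
  (S0, 1) -> (S0, b)
  (S0, 1) -> (S0, b)
  (S0, 0) -> (S0, a)

"aabbba"


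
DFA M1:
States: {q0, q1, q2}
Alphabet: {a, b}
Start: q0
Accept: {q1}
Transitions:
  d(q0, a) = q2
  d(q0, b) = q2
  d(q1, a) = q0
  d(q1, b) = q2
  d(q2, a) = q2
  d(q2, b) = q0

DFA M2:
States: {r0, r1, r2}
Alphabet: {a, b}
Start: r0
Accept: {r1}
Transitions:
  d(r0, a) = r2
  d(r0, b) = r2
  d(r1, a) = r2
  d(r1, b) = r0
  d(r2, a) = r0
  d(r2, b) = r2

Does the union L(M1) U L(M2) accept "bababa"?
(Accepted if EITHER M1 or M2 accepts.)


M1: final=q2 accepted=False
M2: final=r0 accepted=False

No, union rejects (neither accepts)


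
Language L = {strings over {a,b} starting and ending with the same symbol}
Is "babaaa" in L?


first = 'b', last = 'a'

No, "babaaa" is not in L


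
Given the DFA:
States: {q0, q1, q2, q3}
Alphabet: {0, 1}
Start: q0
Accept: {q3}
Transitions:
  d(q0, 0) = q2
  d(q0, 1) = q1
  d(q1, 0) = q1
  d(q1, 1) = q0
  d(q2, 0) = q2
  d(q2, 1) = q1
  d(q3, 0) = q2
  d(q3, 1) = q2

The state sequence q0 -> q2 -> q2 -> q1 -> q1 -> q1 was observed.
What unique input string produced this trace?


Trace back each transition to find the symbol:
  q0 --[0]--> q2
  q2 --[0]--> q2
  q2 --[1]--> q1
  q1 --[0]--> q1
  q1 --[0]--> q1

"00100"


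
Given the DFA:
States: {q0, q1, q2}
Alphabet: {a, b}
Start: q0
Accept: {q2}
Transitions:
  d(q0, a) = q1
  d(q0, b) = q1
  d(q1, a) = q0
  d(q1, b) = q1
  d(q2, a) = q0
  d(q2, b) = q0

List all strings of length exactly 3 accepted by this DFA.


All strings of length 3: 8 total
Accepted: 0

None


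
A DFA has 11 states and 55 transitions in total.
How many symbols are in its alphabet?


Each state has exactly one transition per symbol.
|alphabet| = transitions / states = 55 / 11 = 5

5


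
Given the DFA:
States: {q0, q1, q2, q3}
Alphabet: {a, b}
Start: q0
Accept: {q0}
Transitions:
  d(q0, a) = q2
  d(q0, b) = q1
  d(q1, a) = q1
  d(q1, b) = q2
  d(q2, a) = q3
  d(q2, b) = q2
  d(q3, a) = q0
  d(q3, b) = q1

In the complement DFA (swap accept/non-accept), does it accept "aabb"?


Trace: q0 -> q2 -> q3 -> q1 -> q2
Final: q2
Original accept: {q0}
Complement: q2 is not in original accept

Yes, complement accepts (original rejects)


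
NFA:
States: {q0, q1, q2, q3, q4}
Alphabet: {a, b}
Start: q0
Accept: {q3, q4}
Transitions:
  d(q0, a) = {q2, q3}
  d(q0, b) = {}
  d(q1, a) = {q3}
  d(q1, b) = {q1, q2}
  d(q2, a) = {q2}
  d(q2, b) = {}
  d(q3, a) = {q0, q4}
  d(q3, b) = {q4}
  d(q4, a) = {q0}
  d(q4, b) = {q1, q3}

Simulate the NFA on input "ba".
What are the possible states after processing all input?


Start: {q0}
  --b--> {}
  --a--> {}

{} (empty set, no valid transitions)


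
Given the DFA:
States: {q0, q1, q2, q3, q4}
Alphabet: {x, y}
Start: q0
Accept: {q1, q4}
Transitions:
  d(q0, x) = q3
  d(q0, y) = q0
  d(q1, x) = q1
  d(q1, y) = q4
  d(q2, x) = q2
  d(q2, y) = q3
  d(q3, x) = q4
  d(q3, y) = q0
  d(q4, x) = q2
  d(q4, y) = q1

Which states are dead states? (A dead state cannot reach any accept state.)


Forward reachability from each state:
  q0 -> reaches accept state q1 (live)
  q1 -> reaches accept state q1 (live)
  q2 -> reaches accept state q1 (live)
  q3 -> reaches accept state q1 (live)
  q4 -> reaches accept state q1 (live)

None (all states can reach an accept state)


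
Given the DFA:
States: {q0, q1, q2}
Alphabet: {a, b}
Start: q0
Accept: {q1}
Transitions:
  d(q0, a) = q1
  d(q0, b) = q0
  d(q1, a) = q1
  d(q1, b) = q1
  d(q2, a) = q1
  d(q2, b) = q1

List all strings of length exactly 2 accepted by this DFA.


All strings of length 2: 4 total
Accepted: 3

"aa", "ab", "ba"


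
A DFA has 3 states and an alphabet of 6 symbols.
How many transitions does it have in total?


Each state has exactly one transition per symbol.
3 * 6 = 18

18


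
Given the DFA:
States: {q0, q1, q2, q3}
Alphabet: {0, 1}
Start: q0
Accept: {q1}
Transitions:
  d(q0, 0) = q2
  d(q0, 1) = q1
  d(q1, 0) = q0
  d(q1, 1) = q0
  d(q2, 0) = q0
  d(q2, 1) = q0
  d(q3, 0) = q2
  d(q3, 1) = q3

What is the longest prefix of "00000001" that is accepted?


Run the DFA, marking each prefix where the state is accepting:
  "" -> q0 [reject]
  "0" -> q2 [reject]
  "00" -> q0 [reject]
  "000" -> q2 [reject]
  "0000" -> q0 [reject]
  "00000" -> q2 [reject]
  "000000" -> q0 [reject]
  "0000000" -> q2 [reject]
  "00000001" -> q0 [reject]

No prefix is accepted


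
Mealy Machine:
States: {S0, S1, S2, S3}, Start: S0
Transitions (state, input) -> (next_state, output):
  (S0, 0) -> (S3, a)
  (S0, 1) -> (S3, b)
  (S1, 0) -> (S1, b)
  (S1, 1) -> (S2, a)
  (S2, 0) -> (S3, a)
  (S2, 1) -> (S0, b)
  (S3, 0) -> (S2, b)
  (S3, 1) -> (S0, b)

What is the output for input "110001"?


Step-by-step:
  (S0, 1) -> (S3, b)
  (S3, 1) -> (S0, b)
  (S0, 0) -> (S3, a)
  (S3, 0) -> (S2, b)
  (S2, 0) -> (S3, a)
  (S3, 1) -> (S0, b)

"bbabab"


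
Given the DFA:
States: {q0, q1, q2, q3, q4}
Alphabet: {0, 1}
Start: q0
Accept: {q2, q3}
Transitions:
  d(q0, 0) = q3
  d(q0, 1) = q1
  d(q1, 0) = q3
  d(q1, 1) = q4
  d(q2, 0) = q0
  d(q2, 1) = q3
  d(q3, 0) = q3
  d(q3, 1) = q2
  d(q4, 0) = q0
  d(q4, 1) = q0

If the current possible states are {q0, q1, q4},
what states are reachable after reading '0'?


Apply transition on '0' from each current state:
  d(q0, 0) = q3
  d(q1, 0) = q3
  d(q4, 0) = q0

{q0, q3}


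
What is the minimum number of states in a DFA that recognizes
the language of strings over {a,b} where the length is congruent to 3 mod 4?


States track (length) mod 4.
Need 4 states: one per remainder 0..3; accept = remainder 3.

4


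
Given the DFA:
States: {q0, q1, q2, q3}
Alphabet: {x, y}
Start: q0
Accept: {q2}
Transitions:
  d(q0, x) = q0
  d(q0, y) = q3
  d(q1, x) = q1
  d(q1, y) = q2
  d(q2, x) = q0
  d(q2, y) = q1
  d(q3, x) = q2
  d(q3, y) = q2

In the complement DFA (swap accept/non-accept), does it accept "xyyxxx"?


Trace: q0 -> q0 -> q3 -> q2 -> q0 -> q0 -> q0
Final: q0
Original accept: {q2}
Complement: q0 is not in original accept

Yes, complement accepts (original rejects)


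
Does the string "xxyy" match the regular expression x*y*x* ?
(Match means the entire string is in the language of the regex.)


|string| = 4; first = 'x'; last = 'y'

Yes, "xxyy" matches x*y*x*


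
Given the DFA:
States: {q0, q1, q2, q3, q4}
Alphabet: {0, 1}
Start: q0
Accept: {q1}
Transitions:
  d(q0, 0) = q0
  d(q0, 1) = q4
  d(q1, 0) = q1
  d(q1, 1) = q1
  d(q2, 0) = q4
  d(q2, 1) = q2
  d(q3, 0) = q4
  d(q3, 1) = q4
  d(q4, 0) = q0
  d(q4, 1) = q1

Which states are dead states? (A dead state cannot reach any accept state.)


Forward reachability from each state:
  q0 -> reaches accept state q1 (live)
  q1 -> reaches accept state q1 (live)
  q2 -> reaches accept state q1 (live)
  q3 -> reaches accept state q1 (live)
  q4 -> reaches accept state q1 (live)

None (all states can reach an accept state)


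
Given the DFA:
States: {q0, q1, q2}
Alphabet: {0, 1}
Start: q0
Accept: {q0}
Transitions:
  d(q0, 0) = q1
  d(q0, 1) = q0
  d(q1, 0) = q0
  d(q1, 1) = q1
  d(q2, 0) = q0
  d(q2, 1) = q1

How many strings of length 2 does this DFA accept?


Enumerating all length-2 strings:
  "00" -> q0 [accept]
  "01" -> q1 [reject]
  "10" -> q1 [reject]
  "11" -> q0 [accept]

2 out of 4


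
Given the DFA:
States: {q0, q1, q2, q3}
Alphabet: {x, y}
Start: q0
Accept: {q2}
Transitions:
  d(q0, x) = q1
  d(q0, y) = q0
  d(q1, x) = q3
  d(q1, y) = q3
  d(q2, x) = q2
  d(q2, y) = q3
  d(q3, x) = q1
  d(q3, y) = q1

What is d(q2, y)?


Looking up transition d(q2, y)

q3


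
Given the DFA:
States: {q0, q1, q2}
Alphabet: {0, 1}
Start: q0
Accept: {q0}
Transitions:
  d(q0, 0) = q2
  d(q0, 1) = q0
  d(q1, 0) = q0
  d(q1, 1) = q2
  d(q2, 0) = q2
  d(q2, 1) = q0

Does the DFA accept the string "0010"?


Trace: q0 -> q2 -> q2 -> q0 -> q2
Final state: q2
Accept states: {q0}

No, rejected (final state q2 is not an accept state)


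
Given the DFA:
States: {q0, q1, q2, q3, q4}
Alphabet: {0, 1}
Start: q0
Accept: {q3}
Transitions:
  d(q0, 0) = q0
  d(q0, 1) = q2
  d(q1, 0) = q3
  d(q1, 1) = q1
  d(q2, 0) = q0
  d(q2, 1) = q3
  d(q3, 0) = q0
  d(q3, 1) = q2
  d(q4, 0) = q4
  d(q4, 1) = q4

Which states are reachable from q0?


BFS from q0:
  layer 0: {q0}
  layer 1: {q2}
  layer 2: {q3}

{q0, q2, q3}


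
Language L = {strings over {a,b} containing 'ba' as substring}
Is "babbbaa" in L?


'ba' occurs at index 0

Yes, "babbbaa" is in L


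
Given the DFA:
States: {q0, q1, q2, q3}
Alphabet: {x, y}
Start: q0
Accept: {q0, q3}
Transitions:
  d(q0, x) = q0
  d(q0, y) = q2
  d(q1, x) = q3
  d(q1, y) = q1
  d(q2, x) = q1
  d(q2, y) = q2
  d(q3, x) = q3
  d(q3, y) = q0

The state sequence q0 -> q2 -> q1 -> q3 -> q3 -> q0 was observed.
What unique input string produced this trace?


Trace back each transition to find the symbol:
  q0 --[y]--> q2
  q2 --[x]--> q1
  q1 --[x]--> q3
  q3 --[x]--> q3
  q3 --[y]--> q0

"yxxxy"


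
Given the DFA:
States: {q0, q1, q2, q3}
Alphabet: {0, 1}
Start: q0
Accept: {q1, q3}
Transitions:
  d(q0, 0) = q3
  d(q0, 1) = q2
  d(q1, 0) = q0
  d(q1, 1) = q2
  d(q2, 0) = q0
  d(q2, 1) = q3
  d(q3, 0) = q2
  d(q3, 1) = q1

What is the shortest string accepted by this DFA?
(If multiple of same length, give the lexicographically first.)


BFS by string length (lex-first path to each state shown):
  len 0: q0<-""
  len 1: q2<-"1", q3<-"0"
Found accept state at length 1.

"0"


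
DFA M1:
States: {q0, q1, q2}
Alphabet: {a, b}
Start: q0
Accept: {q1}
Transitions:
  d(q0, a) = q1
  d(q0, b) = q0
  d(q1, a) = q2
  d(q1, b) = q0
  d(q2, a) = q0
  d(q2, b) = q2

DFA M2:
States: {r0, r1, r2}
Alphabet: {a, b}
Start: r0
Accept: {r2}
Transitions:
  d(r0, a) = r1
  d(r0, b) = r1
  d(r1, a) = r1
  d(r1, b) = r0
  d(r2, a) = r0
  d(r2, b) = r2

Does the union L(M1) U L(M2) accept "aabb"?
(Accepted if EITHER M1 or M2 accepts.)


M1: final=q2 accepted=False
M2: final=r1 accepted=False

No, union rejects (neither accepts)


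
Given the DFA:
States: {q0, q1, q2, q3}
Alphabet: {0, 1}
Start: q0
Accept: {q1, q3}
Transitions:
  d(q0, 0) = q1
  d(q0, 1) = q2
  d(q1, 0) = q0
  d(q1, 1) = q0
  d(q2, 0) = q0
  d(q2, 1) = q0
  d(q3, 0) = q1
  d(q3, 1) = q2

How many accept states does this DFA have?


Accept states listed: {q1, q3}
Counting: q1(1) q3(2)

2


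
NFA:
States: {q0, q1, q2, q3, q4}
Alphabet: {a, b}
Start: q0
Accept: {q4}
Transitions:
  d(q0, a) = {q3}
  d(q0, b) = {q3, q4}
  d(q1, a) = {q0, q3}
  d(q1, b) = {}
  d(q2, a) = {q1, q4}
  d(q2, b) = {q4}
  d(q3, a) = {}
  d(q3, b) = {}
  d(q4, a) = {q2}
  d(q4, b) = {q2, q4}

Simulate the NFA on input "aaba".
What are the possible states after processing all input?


Start: {q0}
  --a--> {q3}
  --a--> {}
  --b--> {}
  --a--> {}

{} (empty set, no valid transitions)


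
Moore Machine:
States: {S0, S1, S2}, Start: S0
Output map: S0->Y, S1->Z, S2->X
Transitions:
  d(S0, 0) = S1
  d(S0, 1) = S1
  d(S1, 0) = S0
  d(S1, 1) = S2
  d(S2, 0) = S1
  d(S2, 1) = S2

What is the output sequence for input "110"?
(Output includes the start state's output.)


Start: S0 (output Y)
  --1--> S1 (output Z)
  --1--> S2 (output X)
  --0--> S1 (output Z)

"YZXZ"


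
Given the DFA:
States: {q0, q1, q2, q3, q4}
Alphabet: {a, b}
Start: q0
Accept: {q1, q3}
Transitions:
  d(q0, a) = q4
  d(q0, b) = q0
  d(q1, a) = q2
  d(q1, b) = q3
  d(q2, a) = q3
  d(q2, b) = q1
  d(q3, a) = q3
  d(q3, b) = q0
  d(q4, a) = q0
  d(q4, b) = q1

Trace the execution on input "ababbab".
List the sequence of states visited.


Input: ababbab
d(q0, a) = q4
d(q4, b) = q1
d(q1, a) = q2
d(q2, b) = q1
d(q1, b) = q3
d(q3, a) = q3
d(q3, b) = q0


q0 -> q4 -> q1 -> q2 -> q1 -> q3 -> q3 -> q0


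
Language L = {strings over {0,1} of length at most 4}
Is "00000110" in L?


length = 8

No, "00000110" is not in L


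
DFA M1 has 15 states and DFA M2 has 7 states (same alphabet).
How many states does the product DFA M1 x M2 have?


Product construction pairs every M1 state with every M2 state.
15 * 7 = 105

105


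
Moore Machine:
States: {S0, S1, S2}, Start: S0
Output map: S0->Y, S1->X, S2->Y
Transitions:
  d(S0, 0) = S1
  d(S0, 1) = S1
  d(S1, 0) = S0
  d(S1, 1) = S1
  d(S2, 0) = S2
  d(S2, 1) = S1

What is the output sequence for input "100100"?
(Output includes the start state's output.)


Start: S0 (output Y)
  --1--> S1 (output X)
  --0--> S0 (output Y)
  --0--> S1 (output X)
  --1--> S1 (output X)
  --0--> S0 (output Y)
  --0--> S1 (output X)

"YXYXXYX"


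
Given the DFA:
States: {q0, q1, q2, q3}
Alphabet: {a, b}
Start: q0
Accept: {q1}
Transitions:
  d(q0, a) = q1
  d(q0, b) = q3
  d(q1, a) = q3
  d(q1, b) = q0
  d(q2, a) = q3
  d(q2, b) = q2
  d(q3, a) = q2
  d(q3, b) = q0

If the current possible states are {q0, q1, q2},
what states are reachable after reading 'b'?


Apply transition on 'b' from each current state:
  d(q0, b) = q3
  d(q1, b) = q0
  d(q2, b) = q2

{q0, q2, q3}


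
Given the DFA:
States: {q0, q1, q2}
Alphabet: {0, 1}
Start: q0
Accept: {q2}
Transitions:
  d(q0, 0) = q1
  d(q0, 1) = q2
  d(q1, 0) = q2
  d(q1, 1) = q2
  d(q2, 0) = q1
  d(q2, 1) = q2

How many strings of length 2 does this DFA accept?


Enumerating all length-2 strings:
  "00" -> q2 [accept]
  "01" -> q2 [accept]
  "10" -> q1 [reject]
  "11" -> q2 [accept]

3 out of 4


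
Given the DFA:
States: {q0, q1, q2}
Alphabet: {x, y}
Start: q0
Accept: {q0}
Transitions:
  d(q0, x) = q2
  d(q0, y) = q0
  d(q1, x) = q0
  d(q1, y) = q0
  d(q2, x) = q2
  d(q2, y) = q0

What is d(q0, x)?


Looking up transition d(q0, x)

q2


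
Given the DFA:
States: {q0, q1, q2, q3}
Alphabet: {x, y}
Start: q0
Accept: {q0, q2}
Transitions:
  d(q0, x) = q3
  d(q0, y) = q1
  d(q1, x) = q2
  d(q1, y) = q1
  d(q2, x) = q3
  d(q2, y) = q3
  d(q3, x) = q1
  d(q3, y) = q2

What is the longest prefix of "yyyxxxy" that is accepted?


Run the DFA, marking each prefix where the state is accepting:
  "" -> q0 [accept]
  "y" -> q1 [reject]
  "yy" -> q1 [reject]
  "yyy" -> q1 [reject]
  "yyyx" -> q2 [accept]
  "yyyxx" -> q3 [reject]
  "yyyxxx" -> q1 [reject]
  "yyyxxxy" -> q1 [reject]

"yyyx"


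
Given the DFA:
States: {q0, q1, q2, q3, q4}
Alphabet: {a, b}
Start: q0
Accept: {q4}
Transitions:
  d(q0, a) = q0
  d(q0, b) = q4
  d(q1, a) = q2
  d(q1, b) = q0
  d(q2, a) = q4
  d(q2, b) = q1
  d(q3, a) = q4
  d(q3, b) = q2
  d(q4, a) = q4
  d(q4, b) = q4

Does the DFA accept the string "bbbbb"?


Trace: q0 -> q4 -> q4 -> q4 -> q4 -> q4
Final state: q4
Accept states: {q4}

Yes, accepted (final state q4 is an accept state)


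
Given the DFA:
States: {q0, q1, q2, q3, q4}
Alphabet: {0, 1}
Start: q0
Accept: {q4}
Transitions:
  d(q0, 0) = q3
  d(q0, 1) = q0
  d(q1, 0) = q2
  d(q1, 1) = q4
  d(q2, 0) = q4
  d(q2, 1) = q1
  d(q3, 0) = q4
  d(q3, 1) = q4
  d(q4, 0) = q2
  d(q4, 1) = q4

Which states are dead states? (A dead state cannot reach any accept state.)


Forward reachability from each state:
  q0 -> reaches accept state q4 (live)
  q1 -> reaches accept state q4 (live)
  q2 -> reaches accept state q4 (live)
  q3 -> reaches accept state q4 (live)
  q4 -> reaches accept state q4 (live)

None (all states can reach an accept state)


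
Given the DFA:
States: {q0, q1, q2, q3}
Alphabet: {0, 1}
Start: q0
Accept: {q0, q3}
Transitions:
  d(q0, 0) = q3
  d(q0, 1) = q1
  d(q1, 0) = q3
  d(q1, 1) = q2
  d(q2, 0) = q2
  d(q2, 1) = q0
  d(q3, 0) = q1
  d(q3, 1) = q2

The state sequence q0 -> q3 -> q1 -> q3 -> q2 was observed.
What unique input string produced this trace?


Trace back each transition to find the symbol:
  q0 --[0]--> q3
  q3 --[0]--> q1
  q1 --[0]--> q3
  q3 --[1]--> q2

"0001"


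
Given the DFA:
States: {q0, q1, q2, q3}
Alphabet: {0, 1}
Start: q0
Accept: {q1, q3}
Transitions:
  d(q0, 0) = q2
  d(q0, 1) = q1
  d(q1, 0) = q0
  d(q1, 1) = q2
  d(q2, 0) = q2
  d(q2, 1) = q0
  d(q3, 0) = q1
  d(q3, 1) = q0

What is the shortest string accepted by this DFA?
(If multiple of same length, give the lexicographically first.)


BFS by string length (lex-first path to each state shown):
  len 0: q0<-""
  len 1: q1<-"1", q2<-"0"
Found accept state at length 1.

"1"


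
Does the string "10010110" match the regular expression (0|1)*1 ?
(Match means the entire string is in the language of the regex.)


|string| = 8; first = '1'; last = '0'

No, "10010110" does not match (0|1)*1


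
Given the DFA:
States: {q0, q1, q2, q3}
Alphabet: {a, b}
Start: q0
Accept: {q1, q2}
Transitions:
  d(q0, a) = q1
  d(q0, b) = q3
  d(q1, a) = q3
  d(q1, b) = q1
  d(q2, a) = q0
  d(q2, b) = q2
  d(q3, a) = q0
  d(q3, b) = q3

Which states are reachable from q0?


BFS from q0:
  layer 0: {q0}
  layer 1: {q1, q3}

{q0, q1, q3}


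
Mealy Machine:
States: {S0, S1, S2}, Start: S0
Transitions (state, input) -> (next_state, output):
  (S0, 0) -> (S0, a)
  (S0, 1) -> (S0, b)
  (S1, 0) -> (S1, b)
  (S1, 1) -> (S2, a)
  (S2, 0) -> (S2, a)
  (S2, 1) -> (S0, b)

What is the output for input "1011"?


Step-by-step:
  (S0, 1) -> (S0, b)
  (S0, 0) -> (S0, a)
  (S0, 1) -> (S0, b)
  (S0, 1) -> (S0, b)

"babb"


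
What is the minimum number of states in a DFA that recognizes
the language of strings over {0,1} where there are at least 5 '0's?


States: count = 0, 1, ..., 4, and a final '>= 5' state.
Total: 5 + 1 = 6. Accept = '>= 5' state.

6


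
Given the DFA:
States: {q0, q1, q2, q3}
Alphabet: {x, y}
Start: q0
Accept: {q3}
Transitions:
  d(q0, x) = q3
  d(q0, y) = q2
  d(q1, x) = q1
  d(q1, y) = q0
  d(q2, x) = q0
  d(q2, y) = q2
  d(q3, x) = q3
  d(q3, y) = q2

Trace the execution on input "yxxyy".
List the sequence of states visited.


Input: yxxyy
d(q0, y) = q2
d(q2, x) = q0
d(q0, x) = q3
d(q3, y) = q2
d(q2, y) = q2


q0 -> q2 -> q0 -> q3 -> q2 -> q2


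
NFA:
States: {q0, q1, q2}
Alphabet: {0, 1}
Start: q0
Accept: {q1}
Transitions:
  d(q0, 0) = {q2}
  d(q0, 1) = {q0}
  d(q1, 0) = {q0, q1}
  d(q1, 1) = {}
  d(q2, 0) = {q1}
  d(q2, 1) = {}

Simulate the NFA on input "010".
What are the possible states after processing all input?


Start: {q0}
  --0--> {q2}
  --1--> {}
  --0--> {}

{} (empty set, no valid transitions)


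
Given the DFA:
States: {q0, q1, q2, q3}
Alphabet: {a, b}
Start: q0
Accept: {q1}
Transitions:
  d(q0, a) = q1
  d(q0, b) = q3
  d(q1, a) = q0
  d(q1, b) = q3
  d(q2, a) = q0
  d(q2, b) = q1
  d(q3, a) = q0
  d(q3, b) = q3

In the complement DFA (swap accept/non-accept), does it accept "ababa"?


Trace: q0 -> q1 -> q3 -> q0 -> q3 -> q0
Final: q0
Original accept: {q1}
Complement: q0 is not in original accept

Yes, complement accepts (original rejects)


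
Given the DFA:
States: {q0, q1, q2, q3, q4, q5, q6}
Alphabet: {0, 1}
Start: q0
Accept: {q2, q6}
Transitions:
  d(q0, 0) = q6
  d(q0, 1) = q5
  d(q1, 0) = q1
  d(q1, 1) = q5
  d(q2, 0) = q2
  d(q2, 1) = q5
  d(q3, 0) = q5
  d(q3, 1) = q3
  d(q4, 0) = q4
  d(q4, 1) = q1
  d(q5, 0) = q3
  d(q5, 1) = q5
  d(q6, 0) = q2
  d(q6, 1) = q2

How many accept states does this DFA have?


Accept states listed: {q2, q6}
Counting: q2(1) q6(2)

2


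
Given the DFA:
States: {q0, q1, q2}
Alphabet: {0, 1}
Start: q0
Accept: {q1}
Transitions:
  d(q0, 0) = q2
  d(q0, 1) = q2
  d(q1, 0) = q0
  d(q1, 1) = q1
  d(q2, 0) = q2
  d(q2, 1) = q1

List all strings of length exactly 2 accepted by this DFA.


All strings of length 2: 4 total
Accepted: 2

"01", "11"


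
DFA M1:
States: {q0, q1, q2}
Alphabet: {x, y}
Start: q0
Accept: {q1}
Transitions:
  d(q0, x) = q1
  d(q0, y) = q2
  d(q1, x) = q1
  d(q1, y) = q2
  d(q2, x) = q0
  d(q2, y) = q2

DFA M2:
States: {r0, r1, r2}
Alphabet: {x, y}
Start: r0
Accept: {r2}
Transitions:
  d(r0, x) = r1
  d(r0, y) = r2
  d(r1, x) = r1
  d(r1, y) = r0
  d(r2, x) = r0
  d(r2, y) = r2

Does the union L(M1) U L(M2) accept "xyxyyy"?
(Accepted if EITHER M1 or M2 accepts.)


M1: final=q2 accepted=False
M2: final=r2 accepted=True

Yes, union accepts


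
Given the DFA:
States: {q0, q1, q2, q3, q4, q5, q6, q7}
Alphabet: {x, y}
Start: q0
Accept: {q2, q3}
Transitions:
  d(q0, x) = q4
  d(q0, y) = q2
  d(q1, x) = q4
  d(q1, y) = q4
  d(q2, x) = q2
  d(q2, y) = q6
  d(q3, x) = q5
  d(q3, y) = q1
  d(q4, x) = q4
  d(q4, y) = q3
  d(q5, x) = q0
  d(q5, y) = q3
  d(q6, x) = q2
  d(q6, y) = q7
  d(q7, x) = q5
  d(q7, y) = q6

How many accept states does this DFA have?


Accept states listed: {q2, q3}
Counting: q2(1) q3(2)

2


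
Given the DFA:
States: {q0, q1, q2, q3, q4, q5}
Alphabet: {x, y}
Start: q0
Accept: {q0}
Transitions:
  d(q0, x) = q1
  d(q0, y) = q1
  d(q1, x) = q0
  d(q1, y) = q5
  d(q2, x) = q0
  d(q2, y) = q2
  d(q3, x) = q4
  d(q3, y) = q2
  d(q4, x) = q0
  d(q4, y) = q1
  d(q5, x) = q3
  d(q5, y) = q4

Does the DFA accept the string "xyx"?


Trace: q0 -> q1 -> q5 -> q3
Final state: q3
Accept states: {q0}

No, rejected (final state q3 is not an accept state)


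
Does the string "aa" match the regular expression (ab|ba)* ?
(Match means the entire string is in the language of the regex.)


|string| = 2; first = 'a'; last = 'a'

No, "aa" does not match (ab|ba)*


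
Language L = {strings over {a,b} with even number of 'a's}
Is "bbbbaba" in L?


count('a') = 2; 2 mod 2 = 0

Yes, "bbbbaba" is in L


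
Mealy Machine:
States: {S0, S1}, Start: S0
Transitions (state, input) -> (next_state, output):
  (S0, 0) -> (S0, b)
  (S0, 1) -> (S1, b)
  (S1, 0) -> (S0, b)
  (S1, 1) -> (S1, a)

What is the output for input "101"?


Step-by-step:
  (S0, 1) -> (S1, b)
  (S1, 0) -> (S0, b)
  (S0, 1) -> (S1, b)

"bbb"


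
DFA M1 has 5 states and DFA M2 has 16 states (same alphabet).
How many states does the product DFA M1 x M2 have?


Product construction pairs every M1 state with every M2 state.
5 * 16 = 80

80


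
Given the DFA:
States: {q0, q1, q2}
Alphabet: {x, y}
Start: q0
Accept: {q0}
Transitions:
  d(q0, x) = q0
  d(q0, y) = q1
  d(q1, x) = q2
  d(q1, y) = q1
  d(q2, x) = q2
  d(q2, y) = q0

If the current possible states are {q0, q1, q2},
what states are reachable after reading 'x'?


Apply transition on 'x' from each current state:
  d(q0, x) = q0
  d(q1, x) = q2
  d(q2, x) = q2

{q0, q2}


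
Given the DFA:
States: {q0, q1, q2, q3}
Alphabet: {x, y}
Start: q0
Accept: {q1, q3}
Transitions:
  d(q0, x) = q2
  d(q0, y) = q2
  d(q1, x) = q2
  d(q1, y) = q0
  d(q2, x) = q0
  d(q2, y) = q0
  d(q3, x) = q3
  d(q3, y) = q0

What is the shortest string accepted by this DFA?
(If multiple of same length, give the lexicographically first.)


BFS by string length (lex-first path to each state shown):
  len 0: q0<-""
  len 1: q2<-"x"
  len 2: q0<-"xx"
  len 3: q2<-"xxx"
  len 4: q0<-"xxxx"
  len 5: q2<-"xxxxx"
  len 6: q0<-"xxxxxx"
  len 7: q2<-"xxxxxxx"
  len 8: q0<-"xxxxxxxx"

No string accepted (empty language)


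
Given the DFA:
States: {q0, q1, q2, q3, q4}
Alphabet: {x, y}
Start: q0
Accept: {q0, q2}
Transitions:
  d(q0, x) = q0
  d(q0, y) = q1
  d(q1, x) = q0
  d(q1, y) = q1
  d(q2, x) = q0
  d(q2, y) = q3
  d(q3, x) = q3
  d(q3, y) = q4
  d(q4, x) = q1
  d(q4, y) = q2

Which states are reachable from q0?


BFS from q0:
  layer 0: {q0}
  layer 1: {q1}

{q0, q1}


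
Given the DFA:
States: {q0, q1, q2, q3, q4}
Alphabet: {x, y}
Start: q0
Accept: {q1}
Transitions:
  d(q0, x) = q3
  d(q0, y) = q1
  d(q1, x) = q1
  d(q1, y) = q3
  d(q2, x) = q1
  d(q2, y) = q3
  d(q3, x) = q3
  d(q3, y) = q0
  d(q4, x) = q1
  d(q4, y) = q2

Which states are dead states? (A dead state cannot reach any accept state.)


Forward reachability from each state:
  q0 -> reaches accept state q1 (live)
  q1 -> reaches accept state q1 (live)
  q2 -> reaches accept state q1 (live)
  q3 -> reaches accept state q1 (live)
  q4 -> reaches accept state q1 (live)

None (all states can reach an accept state)


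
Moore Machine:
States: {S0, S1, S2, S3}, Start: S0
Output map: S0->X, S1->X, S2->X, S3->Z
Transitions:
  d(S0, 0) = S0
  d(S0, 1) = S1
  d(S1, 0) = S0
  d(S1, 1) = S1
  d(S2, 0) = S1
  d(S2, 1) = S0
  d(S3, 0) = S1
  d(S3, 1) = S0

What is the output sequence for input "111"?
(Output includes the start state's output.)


Start: S0 (output X)
  --1--> S1 (output X)
  --1--> S1 (output X)
  --1--> S1 (output X)

"XXXX"


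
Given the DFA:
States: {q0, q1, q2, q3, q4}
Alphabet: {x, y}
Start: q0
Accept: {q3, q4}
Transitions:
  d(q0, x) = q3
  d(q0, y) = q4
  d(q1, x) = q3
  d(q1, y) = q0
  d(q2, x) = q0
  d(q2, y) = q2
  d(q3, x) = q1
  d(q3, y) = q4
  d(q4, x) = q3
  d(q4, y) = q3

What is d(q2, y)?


Looking up transition d(q2, y)

q2


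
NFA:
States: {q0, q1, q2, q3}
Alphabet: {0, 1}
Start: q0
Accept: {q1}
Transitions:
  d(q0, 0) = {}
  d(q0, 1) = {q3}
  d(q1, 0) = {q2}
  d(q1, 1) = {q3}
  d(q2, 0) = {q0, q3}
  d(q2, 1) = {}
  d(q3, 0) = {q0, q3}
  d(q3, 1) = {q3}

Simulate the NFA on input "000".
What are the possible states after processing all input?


Start: {q0}
  --0--> {}
  --0--> {}
  --0--> {}

{} (empty set, no valid transitions)


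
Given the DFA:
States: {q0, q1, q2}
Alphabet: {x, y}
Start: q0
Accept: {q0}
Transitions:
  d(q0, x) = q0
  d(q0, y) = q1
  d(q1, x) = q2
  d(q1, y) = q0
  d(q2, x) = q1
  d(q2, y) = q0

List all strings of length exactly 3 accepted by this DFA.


All strings of length 3: 8 total
Accepted: 4

"xxx", "xyy", "yxy", "yyx"


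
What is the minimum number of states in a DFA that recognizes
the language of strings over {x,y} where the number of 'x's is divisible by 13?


States track (count of 'x') mod 13.
Need 13 states: one per remainder 0..12; accept = remainder 0.

13


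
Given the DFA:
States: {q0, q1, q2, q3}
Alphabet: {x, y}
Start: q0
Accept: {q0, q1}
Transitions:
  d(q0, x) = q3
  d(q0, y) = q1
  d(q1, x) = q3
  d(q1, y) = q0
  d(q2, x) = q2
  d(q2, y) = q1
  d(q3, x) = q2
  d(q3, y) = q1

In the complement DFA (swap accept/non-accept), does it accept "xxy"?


Trace: q0 -> q3 -> q2 -> q1
Final: q1
Original accept: {q0, q1}
Complement: q1 is in original accept

No, complement rejects (original accepts)


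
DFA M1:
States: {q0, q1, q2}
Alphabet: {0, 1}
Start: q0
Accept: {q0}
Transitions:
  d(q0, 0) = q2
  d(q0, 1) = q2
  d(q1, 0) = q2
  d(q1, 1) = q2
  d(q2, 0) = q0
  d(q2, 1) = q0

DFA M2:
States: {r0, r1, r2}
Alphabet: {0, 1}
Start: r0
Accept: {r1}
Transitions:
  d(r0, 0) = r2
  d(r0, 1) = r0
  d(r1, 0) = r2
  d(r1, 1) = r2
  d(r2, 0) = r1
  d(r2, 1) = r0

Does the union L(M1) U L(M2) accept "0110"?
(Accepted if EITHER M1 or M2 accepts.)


M1: final=q0 accepted=True
M2: final=r2 accepted=False

Yes, union accepts


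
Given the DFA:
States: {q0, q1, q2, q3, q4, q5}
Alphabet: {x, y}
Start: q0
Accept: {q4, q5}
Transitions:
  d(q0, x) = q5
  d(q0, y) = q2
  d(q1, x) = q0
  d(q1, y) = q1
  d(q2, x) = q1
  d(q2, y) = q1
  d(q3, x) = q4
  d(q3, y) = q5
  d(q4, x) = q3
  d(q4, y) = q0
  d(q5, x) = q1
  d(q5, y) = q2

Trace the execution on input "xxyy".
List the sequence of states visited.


Input: xxyy
d(q0, x) = q5
d(q5, x) = q1
d(q1, y) = q1
d(q1, y) = q1


q0 -> q5 -> q1 -> q1 -> q1


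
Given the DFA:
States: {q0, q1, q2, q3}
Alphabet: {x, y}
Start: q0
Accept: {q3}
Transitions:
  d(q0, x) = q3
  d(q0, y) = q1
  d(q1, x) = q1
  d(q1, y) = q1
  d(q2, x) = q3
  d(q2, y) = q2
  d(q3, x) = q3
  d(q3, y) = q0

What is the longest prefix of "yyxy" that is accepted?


Run the DFA, marking each prefix where the state is accepting:
  "" -> q0 [reject]
  "y" -> q1 [reject]
  "yy" -> q1 [reject]
  "yyx" -> q1 [reject]
  "yyxy" -> q1 [reject]

No prefix is accepted


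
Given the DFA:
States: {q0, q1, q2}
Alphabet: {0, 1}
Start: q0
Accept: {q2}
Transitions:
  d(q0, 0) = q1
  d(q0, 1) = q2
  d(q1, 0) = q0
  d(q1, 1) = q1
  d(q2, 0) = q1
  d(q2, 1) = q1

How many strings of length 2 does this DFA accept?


Enumerating all length-2 strings:
  "00" -> q0 [reject]
  "01" -> q1 [reject]
  "10" -> q1 [reject]
  "11" -> q1 [reject]

0 out of 4


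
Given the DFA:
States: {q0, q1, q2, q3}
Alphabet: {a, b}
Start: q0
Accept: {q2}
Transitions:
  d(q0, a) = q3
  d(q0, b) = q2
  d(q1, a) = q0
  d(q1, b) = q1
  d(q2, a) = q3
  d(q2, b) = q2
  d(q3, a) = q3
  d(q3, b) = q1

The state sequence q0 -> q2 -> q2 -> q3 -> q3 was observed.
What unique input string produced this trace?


Trace back each transition to find the symbol:
  q0 --[b]--> q2
  q2 --[b]--> q2
  q2 --[a]--> q3
  q3 --[a]--> q3

"bbaa"


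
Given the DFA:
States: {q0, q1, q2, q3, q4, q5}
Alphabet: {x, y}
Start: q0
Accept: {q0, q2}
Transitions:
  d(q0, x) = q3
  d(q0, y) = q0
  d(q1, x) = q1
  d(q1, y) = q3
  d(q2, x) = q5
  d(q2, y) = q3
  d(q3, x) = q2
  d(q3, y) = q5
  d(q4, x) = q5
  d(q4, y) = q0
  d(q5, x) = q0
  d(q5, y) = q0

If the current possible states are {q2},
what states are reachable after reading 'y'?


Apply transition on 'y' from each current state:
  d(q2, y) = q3

{q3}


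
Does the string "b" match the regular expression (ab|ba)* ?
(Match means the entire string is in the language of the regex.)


|string| = 1; first = 'b'; last = 'b'

No, "b" does not match (ab|ba)*


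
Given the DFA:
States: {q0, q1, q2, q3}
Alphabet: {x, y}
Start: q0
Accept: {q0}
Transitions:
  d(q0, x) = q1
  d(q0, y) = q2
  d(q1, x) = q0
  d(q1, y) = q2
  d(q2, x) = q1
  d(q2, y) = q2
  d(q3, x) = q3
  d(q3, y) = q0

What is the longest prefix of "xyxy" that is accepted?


Run the DFA, marking each prefix where the state is accepting:
  "" -> q0 [accept]
  "x" -> q1 [reject]
  "xy" -> q2 [reject]
  "xyx" -> q1 [reject]
  "xyxy" -> q2 [reject]

""


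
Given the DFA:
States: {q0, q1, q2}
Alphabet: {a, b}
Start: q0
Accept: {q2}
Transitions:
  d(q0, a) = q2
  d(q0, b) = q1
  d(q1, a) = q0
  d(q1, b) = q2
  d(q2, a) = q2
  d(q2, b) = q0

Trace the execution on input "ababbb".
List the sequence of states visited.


Input: ababbb
d(q0, a) = q2
d(q2, b) = q0
d(q0, a) = q2
d(q2, b) = q0
d(q0, b) = q1
d(q1, b) = q2


q0 -> q2 -> q0 -> q2 -> q0 -> q1 -> q2


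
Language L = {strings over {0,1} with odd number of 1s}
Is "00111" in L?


count('1') = 3; 3 mod 2 = 1

Yes, "00111" is in L


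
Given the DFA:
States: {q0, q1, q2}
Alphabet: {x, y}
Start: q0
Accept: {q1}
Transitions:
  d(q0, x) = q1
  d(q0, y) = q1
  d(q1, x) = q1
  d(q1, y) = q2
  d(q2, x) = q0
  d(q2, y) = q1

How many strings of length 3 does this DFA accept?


Enumerating all length-3 strings:
  "xxx" -> q1 [accept]
  "xxy" -> q2 [reject]
  "xyx" -> q0 [reject]
  "xyy" -> q1 [accept]
  "yxx" -> q1 [accept]
  "yxy" -> q2 [reject]
  "yyx" -> q0 [reject]
  "yyy" -> q1 [accept]

4 out of 8


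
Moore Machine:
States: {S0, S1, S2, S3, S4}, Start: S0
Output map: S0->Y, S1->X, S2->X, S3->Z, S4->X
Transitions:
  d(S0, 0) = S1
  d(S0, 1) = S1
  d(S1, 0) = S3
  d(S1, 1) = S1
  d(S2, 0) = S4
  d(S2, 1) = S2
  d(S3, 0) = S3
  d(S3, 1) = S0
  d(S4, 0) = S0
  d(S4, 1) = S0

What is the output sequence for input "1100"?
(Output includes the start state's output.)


Start: S0 (output Y)
  --1--> S1 (output X)
  --1--> S1 (output X)
  --0--> S3 (output Z)
  --0--> S3 (output Z)

"YXXZZ"


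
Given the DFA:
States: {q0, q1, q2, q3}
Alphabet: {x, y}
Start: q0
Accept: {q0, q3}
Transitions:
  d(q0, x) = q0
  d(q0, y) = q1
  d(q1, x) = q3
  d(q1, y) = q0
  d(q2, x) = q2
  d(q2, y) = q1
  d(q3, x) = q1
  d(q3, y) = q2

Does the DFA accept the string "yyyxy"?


Trace: q0 -> q1 -> q0 -> q1 -> q3 -> q2
Final state: q2
Accept states: {q0, q3}

No, rejected (final state q2 is not an accept state)


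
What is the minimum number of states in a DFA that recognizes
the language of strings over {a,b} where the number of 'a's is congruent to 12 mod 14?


States track (count of 'a') mod 14.
Need 14 states: one per remainder 0..13; accept = remainder 12.

14


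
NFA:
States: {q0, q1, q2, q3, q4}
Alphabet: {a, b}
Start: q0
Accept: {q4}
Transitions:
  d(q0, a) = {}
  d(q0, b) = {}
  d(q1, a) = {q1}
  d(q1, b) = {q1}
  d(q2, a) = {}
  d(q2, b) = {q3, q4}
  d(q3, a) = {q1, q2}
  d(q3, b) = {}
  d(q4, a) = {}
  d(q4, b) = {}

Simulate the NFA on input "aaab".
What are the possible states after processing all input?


Start: {q0}
  --a--> {}
  --a--> {}
  --a--> {}
  --b--> {}

{} (empty set, no valid transitions)


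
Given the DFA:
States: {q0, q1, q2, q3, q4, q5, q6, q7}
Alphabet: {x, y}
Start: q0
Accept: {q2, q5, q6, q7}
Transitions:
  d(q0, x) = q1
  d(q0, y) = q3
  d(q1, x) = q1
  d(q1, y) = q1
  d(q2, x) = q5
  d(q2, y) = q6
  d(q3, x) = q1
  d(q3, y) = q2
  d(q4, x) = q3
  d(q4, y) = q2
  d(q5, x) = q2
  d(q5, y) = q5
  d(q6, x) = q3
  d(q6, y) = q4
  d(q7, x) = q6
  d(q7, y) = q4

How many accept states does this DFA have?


Accept states listed: {q2, q5, q6, q7}
Counting: q2(1) q5(2) q6(3) q7(4)

4


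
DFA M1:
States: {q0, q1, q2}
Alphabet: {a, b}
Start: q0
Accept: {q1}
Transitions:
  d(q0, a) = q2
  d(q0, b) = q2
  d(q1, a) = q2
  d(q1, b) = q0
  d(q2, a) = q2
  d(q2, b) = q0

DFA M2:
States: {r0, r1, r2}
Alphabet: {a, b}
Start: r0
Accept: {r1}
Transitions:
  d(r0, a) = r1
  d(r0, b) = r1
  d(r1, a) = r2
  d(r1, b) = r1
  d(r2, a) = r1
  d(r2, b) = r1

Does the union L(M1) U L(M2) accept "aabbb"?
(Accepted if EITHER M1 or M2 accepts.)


M1: final=q0 accepted=False
M2: final=r1 accepted=True

Yes, union accepts
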